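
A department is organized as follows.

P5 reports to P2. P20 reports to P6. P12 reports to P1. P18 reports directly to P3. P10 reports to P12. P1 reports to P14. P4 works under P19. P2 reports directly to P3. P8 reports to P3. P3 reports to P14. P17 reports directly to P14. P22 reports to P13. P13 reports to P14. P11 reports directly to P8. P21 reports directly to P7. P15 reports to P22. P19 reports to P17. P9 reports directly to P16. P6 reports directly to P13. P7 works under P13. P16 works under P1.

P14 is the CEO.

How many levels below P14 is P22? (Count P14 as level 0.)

Chain from P22 up to P14: P22 → P13 → P14. That is 2 steps up, so P22 is 2 levels below P14.

2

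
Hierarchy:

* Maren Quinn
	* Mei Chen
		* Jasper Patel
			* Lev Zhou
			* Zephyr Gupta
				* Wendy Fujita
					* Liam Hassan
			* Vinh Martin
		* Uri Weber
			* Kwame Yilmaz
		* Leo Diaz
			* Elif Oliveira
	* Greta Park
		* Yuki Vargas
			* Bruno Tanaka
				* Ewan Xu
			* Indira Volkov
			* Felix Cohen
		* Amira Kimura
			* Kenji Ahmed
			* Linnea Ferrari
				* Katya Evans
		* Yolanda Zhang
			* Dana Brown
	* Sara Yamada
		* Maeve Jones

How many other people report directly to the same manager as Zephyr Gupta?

Zephyr Gupta reports to Jasper Patel. Jasper Patel's other direct reports are Lev Zhou, Vinh Martin — 2 peers.

2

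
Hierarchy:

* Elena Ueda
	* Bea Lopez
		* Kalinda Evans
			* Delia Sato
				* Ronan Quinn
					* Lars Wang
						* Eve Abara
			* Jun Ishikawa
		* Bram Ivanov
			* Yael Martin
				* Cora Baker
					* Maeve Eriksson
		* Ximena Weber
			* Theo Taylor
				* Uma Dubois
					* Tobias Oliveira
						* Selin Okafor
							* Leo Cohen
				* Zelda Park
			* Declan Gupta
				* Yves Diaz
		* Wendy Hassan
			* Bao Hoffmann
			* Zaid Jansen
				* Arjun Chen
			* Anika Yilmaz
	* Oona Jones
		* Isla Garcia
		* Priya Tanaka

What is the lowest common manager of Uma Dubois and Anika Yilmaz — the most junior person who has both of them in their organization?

Uma Dubois's chain of managers is Theo Taylor, Ximena Weber, Bea Lopez, Elena Ueda. Anika Yilmaz's chain of managers is Wendy Hassan, Bea Lopez, Elena Ueda. The first manager that appears in both chains is Bea Lopez.

Bea Lopez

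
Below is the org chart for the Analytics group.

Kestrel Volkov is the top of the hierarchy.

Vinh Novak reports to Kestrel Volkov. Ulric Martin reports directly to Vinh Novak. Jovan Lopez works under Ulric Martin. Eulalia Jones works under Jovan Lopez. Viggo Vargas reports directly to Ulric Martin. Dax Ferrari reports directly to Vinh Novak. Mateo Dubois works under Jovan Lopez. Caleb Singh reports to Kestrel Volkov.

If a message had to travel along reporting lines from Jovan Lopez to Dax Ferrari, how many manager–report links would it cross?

Jovan Lopez is 2 levels below Vinh Novak, and Dax Ferrari is 1 level below Vinh Novak (their lowest common manager). The shortest path runs up from Jovan Lopez to Vinh Novak and back down to Dax Ferrari: 2 + 1 = 3 links.

3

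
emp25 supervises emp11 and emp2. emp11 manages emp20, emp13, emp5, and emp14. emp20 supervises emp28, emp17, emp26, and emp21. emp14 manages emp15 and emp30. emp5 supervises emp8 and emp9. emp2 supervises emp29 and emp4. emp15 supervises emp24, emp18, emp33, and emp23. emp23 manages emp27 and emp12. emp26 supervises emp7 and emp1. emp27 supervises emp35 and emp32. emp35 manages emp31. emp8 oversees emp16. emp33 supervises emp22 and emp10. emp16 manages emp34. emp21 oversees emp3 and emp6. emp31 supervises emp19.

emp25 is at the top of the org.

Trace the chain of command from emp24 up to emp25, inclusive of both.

emp24 reports to emp15. emp15 reports to emp14. emp14 reports to emp11. emp11 reports to emp25. emp25 is at the top.

emp24 -> emp15 -> emp14 -> emp11 -> emp25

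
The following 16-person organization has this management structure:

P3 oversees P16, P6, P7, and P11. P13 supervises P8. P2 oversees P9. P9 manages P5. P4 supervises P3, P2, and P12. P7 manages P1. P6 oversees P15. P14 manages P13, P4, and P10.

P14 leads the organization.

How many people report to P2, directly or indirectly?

2

P2 directly manages P9. Under P9: P5 (1). That's 2 in total.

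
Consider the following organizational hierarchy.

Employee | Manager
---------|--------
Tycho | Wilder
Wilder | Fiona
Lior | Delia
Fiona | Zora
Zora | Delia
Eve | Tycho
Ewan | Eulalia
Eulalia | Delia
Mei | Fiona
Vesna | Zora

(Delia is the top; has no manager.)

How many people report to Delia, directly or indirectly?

10

Delia directly manages Zora, Eulalia, Lior. Under Zora: Vesna, Fiona, Mei, Wilder, Tycho, Eve (6). Under Eulalia: Ewan (1). Lior has no reports. So Delia's organization is 3 direct reports plus everyone under them: 7 + 2 + 1 = 10.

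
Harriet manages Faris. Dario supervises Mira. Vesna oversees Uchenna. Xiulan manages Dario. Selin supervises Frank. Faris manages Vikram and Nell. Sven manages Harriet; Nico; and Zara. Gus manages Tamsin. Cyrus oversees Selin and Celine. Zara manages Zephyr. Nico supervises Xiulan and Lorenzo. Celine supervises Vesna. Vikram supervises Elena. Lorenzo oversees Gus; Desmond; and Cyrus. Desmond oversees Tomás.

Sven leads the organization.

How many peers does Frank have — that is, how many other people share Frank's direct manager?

0

Frank reports to Selin, and Selin has no other direct reports. Frank has 0 peers.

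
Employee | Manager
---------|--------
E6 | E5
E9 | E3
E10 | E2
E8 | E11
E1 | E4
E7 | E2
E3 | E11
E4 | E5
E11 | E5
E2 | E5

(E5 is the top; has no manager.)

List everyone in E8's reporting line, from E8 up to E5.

E8 reports to E11. E11 reports to E5. E5 is at the top.

E8 -> E11 -> E5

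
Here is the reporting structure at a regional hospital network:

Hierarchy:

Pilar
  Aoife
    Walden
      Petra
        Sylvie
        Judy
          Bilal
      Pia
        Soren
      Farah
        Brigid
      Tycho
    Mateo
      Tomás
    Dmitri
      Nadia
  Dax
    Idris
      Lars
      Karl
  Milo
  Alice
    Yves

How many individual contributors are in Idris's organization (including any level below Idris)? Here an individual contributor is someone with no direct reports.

2

The people in Idris's organization with no one reporting to them are Karl, Lars. That is 2.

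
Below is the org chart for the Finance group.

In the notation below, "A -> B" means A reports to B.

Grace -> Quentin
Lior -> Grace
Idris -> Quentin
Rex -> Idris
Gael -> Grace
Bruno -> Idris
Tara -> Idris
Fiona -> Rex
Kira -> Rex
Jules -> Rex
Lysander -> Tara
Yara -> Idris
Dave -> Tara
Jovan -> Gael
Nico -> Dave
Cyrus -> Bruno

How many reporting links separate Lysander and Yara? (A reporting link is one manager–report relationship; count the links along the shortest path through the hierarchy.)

3

Lysander is 2 levels below Idris, and Yara is 1 level below Idris (their lowest common manager). The shortest path runs up from Lysander to Idris and back down to Yara: 2 + 1 = 3 links.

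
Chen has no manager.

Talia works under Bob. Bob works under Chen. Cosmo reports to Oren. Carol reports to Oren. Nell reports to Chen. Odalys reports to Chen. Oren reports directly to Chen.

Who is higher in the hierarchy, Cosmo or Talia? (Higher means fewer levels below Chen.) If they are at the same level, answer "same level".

same level

Both Cosmo and Talia are 2 levels below Chen.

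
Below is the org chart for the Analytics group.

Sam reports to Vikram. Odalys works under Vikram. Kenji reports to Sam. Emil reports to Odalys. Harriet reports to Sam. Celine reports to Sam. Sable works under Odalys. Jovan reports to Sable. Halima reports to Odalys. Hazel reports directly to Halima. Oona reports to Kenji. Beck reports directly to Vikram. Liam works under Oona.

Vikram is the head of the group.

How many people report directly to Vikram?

Vikram directly manages Sam, Odalys, Beck. That is 3 direct reports.

3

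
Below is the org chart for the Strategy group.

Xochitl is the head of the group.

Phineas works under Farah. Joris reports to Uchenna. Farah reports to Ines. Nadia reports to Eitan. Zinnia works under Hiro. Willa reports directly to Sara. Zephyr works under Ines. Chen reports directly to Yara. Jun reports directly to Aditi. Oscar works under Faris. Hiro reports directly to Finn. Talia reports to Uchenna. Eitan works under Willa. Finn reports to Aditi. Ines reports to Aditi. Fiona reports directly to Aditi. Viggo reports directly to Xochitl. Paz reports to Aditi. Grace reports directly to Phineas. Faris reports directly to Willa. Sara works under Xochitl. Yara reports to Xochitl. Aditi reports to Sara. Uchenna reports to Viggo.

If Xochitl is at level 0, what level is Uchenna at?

2

Chain from Uchenna up to Xochitl: Uchenna → Viggo → Xochitl. That is 2 steps up, so Uchenna is 2 levels below Xochitl.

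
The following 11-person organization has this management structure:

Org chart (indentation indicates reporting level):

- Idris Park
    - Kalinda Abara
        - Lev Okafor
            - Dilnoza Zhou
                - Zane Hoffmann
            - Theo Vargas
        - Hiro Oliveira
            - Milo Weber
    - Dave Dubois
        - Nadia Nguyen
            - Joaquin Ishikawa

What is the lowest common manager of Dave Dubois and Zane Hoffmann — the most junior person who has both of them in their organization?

Dave Dubois's chain of managers is Idris Park. Zane Hoffmann's chain of managers is Dilnoza Zhou, Lev Okafor, Kalinda Abara, Idris Park. The first manager that appears in both chains is Idris Park.

Idris Park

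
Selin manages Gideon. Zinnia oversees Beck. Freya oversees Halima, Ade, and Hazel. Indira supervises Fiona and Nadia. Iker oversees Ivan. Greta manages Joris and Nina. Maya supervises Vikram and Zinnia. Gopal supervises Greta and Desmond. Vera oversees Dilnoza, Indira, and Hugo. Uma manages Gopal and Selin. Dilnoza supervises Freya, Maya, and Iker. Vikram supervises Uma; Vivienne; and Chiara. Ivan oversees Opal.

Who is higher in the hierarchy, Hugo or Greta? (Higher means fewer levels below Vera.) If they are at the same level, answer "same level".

Hugo

Hugo is 1 level below Vera; Greta is 6. Hugo is higher.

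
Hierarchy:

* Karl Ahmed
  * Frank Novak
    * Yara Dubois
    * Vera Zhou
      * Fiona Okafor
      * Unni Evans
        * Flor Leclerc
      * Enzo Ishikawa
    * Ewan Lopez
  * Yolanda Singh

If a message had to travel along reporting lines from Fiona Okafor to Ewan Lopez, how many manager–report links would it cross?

Fiona Okafor is 2 levels below Frank Novak, and Ewan Lopez is 1 level below Frank Novak (their lowest common manager). The shortest path runs up from Fiona Okafor to Frank Novak and back down to Ewan Lopez: 2 + 1 = 3 links.

3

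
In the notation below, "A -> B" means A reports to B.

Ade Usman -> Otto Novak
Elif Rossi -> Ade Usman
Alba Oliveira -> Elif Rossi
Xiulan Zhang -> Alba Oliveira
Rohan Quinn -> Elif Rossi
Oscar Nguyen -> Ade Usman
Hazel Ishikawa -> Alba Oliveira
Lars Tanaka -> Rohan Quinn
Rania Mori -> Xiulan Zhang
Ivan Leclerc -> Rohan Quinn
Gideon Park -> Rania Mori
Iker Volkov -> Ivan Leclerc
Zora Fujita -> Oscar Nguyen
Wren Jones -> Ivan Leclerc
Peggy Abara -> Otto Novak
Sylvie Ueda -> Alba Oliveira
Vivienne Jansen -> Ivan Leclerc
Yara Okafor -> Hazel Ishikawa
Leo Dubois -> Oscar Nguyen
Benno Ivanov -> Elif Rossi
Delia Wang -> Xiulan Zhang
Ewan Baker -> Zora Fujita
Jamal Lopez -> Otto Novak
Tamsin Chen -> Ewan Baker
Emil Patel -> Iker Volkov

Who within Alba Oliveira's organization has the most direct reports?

Direct-report counts within Alba Oliveira's organization: Alba Oliveira has 3; Hazel Ishikawa has 1; Xiulan Zhang has 2; Rania Mori has 1. The largest is 3, held by Alba Oliveira.

Alba Oliveira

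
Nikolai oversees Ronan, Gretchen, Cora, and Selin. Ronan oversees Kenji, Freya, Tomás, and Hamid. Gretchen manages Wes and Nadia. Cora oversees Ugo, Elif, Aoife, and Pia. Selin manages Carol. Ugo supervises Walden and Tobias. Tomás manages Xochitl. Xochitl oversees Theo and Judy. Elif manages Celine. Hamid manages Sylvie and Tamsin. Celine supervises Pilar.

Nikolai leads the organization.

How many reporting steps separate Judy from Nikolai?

4

Chain from Judy up to Nikolai: Judy → Xochitl → Tomás → Ronan → Nikolai. That is 4 steps up, so Judy is 4 levels below Nikolai.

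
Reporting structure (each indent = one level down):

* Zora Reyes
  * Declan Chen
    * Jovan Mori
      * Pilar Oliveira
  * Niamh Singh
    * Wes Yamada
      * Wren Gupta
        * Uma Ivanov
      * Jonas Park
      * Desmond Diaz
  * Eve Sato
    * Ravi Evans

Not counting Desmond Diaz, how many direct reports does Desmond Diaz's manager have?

2

Desmond Diaz reports to Wes Yamada. Wes Yamada's other direct reports are Wren Gupta, Jonas Park — 2 peers.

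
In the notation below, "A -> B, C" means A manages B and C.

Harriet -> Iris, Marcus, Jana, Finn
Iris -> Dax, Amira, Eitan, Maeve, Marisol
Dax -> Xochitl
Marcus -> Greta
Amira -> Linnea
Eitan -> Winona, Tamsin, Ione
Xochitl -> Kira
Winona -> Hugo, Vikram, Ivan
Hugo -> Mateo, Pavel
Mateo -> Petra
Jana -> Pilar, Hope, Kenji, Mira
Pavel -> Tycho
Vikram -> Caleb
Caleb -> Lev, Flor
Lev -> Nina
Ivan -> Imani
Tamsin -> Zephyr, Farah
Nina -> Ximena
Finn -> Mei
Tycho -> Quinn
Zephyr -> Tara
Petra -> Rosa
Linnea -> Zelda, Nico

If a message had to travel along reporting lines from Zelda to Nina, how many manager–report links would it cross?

Zelda is 3 levels below Iris, and Nina is 6 levels below Iris (their lowest common manager). The shortest path runs up from Zelda to Iris and back down to Nina: 3 + 6 = 9 links.

9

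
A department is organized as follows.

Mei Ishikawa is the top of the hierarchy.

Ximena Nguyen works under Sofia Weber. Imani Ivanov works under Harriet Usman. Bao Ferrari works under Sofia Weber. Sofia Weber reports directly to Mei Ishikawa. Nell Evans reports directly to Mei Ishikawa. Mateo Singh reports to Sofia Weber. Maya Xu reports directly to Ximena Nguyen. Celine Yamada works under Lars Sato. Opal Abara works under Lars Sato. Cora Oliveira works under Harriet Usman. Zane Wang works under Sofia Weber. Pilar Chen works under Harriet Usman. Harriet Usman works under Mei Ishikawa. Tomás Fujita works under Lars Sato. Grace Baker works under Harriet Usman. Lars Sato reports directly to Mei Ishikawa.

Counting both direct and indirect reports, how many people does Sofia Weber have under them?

5

Sofia Weber directly manages Mateo Singh, Ximena Nguyen, Zane Wang, Bao Ferrari. Mateo Singh has no reports. Under Ximena Nguyen: Maya Xu (1). Zane Wang has no reports. Bao Ferrari has no reports. So Sofia Weber's organization is 4 direct reports plus everyone under them: 1 + 2 + 1 + 1 = 5.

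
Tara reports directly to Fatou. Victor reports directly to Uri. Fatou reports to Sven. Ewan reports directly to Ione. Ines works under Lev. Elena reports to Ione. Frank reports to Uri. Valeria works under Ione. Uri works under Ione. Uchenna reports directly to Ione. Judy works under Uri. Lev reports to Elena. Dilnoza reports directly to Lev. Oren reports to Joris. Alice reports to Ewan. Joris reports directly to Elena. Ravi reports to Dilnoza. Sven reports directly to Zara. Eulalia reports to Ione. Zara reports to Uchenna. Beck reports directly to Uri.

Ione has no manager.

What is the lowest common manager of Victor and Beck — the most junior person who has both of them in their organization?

Uri

Victor's chain of managers is Uri, Ione. Beck's chain of managers is Uri, Ione. The first manager that appears in both chains is Uri.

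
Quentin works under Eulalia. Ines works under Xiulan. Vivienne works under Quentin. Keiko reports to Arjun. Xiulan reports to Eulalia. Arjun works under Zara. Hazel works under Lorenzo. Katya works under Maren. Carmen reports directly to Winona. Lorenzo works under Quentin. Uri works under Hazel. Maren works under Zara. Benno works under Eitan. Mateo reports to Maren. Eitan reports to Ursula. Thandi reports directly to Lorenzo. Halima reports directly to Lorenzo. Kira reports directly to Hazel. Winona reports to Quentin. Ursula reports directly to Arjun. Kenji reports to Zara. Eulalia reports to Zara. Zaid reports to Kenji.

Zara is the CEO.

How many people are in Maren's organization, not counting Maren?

Maren directly manages Mateo, Katya. Mateo has no reports. Katya has no reports. So Maren's organization is 2 direct reports plus everyone under them: 1 + 1 = 2.

2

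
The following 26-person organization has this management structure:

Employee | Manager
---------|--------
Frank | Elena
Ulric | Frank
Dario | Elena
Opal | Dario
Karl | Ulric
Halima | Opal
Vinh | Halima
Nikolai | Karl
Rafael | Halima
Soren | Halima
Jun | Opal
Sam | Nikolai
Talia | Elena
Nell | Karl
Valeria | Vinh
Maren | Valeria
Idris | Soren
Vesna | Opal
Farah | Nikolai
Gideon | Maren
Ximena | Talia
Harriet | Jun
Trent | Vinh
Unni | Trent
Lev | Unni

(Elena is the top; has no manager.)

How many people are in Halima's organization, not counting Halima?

10

Halima directly manages Vinh, Rafael, Soren. Under Vinh: Trent, Unni, Lev, Valeria, Maren, Gideon (6). Rafael has no reports. Under Soren: Idris (1). So Halima's organization is 3 direct reports plus everyone under them: 7 + 1 + 2 = 10.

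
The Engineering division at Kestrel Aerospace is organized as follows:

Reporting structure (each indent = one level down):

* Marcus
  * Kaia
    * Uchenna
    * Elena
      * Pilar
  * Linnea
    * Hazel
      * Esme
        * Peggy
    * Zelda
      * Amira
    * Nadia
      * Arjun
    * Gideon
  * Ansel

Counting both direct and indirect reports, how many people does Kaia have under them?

Kaia directly manages Uchenna, Elena. Uchenna has no reports. Under Elena: Pilar (1). So Kaia's organization is 2 direct reports plus everyone under them: 1 + 2 = 3.

3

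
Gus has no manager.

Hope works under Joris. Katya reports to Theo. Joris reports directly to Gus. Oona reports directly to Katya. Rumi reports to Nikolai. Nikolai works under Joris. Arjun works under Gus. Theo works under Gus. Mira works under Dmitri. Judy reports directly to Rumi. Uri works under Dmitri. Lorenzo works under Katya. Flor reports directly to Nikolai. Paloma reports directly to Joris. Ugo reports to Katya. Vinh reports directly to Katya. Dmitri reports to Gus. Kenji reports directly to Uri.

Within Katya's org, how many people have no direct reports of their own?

The people in Katya's organization with no one reporting to them are Vinh, Ugo, Oona, Lorenzo. That is 4.

4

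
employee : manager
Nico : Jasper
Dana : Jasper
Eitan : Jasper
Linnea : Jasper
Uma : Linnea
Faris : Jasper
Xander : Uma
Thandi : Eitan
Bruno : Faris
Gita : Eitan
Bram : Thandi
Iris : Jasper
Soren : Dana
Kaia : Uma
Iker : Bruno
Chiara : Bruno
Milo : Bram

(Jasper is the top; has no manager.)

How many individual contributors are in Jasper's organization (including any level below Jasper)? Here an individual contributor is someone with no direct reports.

9

The people in Jasper's organization with no one reporting to them are Iris, Chiara, Iker, Kaia, Xander, Gita, Milo, Soren, Nico. That is 9.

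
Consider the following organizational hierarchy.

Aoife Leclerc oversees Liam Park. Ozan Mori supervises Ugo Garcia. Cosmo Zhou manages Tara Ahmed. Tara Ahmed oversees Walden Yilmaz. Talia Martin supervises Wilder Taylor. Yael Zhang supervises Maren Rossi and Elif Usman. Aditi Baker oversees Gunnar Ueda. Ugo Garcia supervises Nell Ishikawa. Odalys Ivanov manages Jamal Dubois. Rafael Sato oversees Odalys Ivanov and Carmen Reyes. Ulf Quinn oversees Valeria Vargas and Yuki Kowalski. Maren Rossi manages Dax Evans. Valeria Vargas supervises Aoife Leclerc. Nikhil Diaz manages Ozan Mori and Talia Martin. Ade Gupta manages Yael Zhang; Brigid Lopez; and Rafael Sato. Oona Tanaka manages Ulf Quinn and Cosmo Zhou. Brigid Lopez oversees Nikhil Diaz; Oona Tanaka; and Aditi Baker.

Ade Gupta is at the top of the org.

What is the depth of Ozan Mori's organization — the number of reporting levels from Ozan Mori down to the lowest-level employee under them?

The longest chain under Ozan Mori runs Ozan Mori → Ugo Garcia → Nell Ishikawa, which is 2 levels below Ozan Mori.

2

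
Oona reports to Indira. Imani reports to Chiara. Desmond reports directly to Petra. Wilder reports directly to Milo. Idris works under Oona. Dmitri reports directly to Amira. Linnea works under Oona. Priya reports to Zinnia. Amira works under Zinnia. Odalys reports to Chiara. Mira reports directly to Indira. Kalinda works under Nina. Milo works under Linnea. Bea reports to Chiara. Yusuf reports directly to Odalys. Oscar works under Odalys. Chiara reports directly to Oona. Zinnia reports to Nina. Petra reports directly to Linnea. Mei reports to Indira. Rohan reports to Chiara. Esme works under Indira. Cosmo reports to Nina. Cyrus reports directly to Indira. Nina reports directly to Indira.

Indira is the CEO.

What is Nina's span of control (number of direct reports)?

3

Nina directly manages Zinnia, Kalinda, Cosmo. That is 3 direct reports.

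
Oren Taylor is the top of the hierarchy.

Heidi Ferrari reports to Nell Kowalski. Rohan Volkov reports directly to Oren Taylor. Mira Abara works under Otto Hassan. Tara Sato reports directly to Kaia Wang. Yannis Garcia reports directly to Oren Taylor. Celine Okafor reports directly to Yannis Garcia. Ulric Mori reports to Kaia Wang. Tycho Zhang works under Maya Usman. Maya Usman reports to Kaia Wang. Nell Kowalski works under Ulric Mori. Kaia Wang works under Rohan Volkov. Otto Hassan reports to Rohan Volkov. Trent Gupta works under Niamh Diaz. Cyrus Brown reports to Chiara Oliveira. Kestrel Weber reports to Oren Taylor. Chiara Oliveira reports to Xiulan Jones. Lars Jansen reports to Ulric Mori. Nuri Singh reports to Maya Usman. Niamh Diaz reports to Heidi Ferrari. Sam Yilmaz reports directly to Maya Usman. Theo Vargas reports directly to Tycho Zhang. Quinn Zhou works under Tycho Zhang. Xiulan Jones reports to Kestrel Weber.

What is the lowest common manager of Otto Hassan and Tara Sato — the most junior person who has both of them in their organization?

Rohan Volkov

Otto Hassan's chain of managers is Rohan Volkov, Oren Taylor. Tara Sato's chain of managers is Kaia Wang, Rohan Volkov, Oren Taylor. The first manager that appears in both chains is Rohan Volkov.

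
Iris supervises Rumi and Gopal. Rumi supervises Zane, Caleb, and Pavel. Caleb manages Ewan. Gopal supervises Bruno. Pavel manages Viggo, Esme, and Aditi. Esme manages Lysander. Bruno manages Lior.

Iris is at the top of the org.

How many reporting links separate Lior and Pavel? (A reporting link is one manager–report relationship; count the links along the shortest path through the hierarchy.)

Lior is 3 levels below Iris, and Pavel is 2 levels below Iris (their lowest common manager). The shortest path runs up from Lior to Iris and back down to Pavel: 3 + 2 = 5 links.

5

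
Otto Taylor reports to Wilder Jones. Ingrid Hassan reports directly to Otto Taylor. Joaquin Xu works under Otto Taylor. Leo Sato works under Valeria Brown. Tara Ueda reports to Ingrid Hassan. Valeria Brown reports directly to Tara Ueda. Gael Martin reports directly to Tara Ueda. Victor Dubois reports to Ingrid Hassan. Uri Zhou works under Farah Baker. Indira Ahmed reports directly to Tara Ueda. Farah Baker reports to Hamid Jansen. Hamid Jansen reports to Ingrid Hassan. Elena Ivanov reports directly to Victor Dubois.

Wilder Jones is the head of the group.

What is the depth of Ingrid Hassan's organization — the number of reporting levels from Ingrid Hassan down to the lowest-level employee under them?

3

The longest chain under Ingrid Hassan runs Ingrid Hassan → Hamid Jansen → Farah Baker → Uri Zhou, which is 3 levels below Ingrid Hassan.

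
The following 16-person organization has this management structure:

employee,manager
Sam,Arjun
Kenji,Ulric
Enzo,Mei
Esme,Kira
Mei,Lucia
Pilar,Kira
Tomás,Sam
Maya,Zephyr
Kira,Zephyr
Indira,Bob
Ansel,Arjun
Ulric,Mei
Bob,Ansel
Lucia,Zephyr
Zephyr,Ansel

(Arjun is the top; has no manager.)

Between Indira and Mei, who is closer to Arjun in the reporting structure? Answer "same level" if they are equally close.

Indira is 3 levels below Arjun; Mei is 4. Indira is higher.

Indira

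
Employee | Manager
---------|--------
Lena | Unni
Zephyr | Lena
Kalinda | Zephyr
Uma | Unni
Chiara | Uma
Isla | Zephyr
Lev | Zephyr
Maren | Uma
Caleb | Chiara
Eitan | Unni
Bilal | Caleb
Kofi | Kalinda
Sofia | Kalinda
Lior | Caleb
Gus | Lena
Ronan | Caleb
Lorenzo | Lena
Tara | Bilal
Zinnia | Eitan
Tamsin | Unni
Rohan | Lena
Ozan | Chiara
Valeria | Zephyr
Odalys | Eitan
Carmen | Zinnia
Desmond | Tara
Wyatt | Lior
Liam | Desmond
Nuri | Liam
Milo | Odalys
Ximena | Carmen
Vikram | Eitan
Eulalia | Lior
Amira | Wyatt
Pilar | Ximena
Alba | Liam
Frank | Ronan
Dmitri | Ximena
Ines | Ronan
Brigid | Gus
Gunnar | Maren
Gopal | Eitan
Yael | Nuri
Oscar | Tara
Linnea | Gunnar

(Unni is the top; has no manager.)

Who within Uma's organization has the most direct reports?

Direct-report counts within Uma's organization: Uma has 2; Maren has 1; Gunnar has 1; Chiara has 2; Caleb has 3; Ronan has 2; Lior has 2; Wyatt has 1; Bilal has 1; Tara has 2; Desmond has 1; Liam has 2; Nuri has 1. The largest is 3, held by Caleb.

Caleb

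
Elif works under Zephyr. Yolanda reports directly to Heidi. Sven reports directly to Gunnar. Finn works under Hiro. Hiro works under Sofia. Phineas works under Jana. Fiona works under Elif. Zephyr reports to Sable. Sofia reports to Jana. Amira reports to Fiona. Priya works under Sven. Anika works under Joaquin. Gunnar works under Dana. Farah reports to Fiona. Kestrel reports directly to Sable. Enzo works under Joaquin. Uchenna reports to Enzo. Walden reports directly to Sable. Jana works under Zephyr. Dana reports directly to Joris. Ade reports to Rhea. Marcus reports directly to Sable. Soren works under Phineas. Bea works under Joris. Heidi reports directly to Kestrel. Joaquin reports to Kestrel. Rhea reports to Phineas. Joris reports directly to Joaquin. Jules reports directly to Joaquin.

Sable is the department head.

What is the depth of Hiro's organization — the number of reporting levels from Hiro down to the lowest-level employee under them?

The longest chain under Hiro runs Hiro → Finn, which is 1 level below Hiro.

1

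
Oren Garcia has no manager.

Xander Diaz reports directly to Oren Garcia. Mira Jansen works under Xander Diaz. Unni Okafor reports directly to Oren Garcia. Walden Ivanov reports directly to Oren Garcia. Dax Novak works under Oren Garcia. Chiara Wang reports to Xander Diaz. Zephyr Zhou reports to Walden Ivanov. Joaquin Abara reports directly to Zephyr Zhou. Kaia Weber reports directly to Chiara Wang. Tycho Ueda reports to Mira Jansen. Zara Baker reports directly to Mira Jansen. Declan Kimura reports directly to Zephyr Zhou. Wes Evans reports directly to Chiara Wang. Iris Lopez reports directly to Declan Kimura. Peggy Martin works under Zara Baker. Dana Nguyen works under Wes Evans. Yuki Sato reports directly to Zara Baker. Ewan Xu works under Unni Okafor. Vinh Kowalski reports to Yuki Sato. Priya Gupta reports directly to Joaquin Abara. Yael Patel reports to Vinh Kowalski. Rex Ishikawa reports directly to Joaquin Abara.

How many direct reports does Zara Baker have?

2

Zara Baker directly manages Peggy Martin, Yuki Sato. That is 2 direct reports.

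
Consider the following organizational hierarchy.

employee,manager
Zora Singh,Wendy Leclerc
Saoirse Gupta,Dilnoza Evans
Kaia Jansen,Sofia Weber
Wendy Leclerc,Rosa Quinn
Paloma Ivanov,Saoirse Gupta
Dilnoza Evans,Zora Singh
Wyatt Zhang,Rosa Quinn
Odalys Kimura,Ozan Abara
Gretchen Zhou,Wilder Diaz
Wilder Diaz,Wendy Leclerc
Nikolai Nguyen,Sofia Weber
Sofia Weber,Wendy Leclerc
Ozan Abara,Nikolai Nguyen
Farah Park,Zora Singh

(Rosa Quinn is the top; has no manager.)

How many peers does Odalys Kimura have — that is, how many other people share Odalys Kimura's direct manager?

0

Odalys Kimura reports to Ozan Abara, and Ozan Abara has no other direct reports. Odalys Kimura has 0 peers.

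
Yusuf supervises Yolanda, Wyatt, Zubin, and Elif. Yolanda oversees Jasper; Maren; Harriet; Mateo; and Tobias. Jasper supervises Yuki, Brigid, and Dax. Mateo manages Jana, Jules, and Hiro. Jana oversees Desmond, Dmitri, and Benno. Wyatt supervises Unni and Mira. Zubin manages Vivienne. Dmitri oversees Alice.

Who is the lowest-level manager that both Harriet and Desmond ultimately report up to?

Yolanda

Harriet's chain of managers is Yolanda, Yusuf. Desmond's chain of managers is Jana, Mateo, Yolanda, Yusuf. The first manager that appears in both chains is Yolanda.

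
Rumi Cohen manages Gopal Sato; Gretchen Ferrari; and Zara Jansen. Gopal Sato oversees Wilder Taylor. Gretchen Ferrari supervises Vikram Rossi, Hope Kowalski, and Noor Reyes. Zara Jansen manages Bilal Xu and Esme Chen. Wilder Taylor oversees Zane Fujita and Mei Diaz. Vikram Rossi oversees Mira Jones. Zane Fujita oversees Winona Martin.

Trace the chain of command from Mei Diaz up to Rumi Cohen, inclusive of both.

Mei Diaz -> Wilder Taylor -> Gopal Sato -> Rumi Cohen

Mei Diaz reports to Wilder Taylor. Wilder Taylor reports to Gopal Sato. Gopal Sato reports to Rumi Cohen. Rumi Cohen is at the top.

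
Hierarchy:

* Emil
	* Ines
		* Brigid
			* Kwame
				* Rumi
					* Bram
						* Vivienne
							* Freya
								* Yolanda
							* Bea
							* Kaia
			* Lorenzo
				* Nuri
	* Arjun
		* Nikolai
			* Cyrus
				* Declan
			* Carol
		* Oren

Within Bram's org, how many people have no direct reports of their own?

The people in Bram's organization with no one reporting to them are Kaia, Bea, Yolanda. That is 3.

3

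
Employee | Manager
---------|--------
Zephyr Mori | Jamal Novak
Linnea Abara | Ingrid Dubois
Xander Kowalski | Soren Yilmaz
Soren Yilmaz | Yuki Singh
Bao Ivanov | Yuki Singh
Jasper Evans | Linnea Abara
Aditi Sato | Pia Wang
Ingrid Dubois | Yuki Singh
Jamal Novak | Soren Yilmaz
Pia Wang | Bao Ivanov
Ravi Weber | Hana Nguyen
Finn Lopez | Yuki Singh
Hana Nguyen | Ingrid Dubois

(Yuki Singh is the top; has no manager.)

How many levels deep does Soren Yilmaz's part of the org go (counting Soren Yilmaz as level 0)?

The longest chain under Soren Yilmaz runs Soren Yilmaz → Jamal Novak → Zephyr Mori, which is 2 levels below Soren Yilmaz.

2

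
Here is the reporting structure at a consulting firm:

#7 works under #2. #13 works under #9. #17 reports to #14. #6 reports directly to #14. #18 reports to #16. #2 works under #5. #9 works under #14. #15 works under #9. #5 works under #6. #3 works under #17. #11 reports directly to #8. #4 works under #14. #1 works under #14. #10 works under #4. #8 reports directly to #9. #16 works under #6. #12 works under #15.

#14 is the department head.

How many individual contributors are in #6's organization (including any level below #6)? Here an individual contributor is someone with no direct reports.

2

The people in #6's organization with no one reporting to them are #18, #7. That is 2.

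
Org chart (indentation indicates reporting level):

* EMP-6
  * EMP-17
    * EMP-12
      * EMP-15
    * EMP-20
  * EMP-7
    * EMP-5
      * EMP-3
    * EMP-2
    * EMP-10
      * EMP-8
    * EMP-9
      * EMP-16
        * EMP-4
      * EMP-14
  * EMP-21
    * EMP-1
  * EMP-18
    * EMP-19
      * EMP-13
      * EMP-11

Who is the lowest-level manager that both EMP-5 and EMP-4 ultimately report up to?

EMP-5's chain of managers is EMP-7, EMP-6. EMP-4's chain of managers is EMP-16, EMP-9, EMP-7, EMP-6. The first manager that appears in both chains is EMP-7.

EMP-7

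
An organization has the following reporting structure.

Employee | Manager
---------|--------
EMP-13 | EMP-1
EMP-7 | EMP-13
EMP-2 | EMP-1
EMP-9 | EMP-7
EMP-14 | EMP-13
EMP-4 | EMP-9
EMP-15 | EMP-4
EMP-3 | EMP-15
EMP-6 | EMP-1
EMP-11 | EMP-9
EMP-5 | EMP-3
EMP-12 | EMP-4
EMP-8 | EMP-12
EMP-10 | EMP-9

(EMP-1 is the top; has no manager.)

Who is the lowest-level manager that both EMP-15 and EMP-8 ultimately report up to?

EMP-4

EMP-15's chain of managers is EMP-4, EMP-9, EMP-7, EMP-13, EMP-1. EMP-8's chain of managers is EMP-12, EMP-4, EMP-9, EMP-7, EMP-13, EMP-1. The first manager that appears in both chains is EMP-4.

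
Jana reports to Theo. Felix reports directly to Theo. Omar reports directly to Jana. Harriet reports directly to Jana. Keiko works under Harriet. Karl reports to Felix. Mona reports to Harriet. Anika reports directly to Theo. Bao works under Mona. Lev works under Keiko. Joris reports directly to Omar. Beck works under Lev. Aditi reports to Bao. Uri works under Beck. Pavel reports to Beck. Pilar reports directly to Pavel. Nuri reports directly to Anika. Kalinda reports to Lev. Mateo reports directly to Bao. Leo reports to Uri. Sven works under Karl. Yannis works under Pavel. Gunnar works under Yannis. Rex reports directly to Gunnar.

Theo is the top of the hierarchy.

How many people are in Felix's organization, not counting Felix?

2

Felix directly manages Karl. Under Karl: Sven (1). That's 2 in total.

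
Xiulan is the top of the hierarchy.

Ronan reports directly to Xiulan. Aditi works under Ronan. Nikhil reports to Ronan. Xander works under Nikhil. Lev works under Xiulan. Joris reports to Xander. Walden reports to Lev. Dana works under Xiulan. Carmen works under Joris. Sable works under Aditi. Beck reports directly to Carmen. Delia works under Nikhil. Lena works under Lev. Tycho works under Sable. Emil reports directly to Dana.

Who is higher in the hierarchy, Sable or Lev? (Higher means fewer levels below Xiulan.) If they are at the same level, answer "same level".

Lev

Sable is 3 levels below Xiulan; Lev is 1. Lev is higher.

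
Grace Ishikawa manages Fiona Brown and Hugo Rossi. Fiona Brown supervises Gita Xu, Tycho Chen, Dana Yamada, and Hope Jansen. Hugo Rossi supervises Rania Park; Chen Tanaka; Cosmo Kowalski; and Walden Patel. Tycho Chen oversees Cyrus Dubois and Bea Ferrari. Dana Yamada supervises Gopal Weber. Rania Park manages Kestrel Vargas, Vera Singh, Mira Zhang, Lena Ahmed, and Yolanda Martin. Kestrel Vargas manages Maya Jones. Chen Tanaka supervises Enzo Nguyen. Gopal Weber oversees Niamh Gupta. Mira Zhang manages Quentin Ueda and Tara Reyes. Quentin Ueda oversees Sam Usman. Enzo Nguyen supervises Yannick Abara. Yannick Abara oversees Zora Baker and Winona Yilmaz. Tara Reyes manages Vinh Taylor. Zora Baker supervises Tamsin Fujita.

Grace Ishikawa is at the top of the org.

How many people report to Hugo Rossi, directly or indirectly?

19

Hugo Rossi directly manages Rania Park, Chen Tanaka, Cosmo Kowalski, Walden Patel. Under Rania Park: Yolanda Martin, Lena Ahmed, Mira Zhang, Tara Reyes, Vinh Taylor, Quentin Ueda, Sam Usman, Vera Singh, Kestrel Vargas, Maya Jones (10). Under Chen Tanaka: Enzo Nguyen, Yannick Abara, Winona Yilmaz, Zora Baker, Tamsin Fujita (5). Cosmo Kowalski has no reports. Walden Patel has no reports. So Hugo Rossi's organization is 4 direct reports plus everyone under them: 11 + 6 + 1 + 1 = 19.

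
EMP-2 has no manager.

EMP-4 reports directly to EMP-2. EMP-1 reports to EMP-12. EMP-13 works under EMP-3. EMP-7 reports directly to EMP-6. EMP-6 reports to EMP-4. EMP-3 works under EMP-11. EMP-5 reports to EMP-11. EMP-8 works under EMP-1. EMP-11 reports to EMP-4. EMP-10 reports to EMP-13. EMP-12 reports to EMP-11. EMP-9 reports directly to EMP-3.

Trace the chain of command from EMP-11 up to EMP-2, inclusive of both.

EMP-11 reports to EMP-4. EMP-4 reports to EMP-2. EMP-2 is at the top.

EMP-11 -> EMP-4 -> EMP-2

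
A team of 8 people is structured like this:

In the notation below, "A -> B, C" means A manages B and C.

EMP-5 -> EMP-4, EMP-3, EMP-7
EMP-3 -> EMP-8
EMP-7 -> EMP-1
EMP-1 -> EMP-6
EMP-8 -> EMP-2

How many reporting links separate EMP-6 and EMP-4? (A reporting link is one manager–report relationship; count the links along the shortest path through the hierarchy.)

4

EMP-6 is 3 levels below EMP-5, and EMP-4 is 1 level below EMP-5 (their lowest common manager). The shortest path runs up from EMP-6 to EMP-5 and back down to EMP-4: 3 + 1 = 4 links.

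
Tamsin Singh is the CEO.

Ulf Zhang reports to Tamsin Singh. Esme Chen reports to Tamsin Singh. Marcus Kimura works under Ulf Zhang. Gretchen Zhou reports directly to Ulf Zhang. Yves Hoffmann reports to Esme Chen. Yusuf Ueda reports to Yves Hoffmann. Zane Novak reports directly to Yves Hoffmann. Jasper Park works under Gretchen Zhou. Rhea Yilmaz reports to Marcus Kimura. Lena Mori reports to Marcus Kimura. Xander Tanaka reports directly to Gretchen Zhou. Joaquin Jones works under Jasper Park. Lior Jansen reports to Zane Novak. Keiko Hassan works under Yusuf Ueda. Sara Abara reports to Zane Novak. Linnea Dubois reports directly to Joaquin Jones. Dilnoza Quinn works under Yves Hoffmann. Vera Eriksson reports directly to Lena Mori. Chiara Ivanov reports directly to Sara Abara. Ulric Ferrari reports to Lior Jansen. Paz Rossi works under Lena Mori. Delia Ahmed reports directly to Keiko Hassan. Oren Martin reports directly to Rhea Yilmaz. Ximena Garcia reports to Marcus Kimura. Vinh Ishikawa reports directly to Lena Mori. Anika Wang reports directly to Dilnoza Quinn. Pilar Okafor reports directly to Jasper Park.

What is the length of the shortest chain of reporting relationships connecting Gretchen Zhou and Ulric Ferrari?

Gretchen Zhou is 2 levels below Tamsin Singh, and Ulric Ferrari is 5 levels below Tamsin Singh (their lowest common manager). The shortest path runs up from Gretchen Zhou to Tamsin Singh and back down to Ulric Ferrari: 2 + 5 = 7 links.

7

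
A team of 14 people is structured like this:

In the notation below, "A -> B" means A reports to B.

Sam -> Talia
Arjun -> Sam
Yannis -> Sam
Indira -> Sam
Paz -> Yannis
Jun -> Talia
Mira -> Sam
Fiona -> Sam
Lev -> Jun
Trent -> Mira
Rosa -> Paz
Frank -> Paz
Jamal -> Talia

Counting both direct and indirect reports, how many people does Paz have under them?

2

Paz directly manages Rosa, Frank. Rosa has no reports. Frank has no reports. So Paz's organization is 2 direct reports plus everyone under them: 1 + 1 = 2.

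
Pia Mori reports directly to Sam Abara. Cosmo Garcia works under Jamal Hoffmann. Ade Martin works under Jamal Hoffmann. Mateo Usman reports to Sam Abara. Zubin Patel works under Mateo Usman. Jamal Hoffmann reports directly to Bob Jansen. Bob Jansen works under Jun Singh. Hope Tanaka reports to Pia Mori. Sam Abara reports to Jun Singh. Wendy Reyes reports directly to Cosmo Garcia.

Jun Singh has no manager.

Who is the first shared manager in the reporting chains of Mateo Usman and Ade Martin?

Jun Singh

Mateo Usman's chain of managers is Sam Abara, Jun Singh. Ade Martin's chain of managers is Jamal Hoffmann, Bob Jansen, Jun Singh. The first manager that appears in both chains is Jun Singh.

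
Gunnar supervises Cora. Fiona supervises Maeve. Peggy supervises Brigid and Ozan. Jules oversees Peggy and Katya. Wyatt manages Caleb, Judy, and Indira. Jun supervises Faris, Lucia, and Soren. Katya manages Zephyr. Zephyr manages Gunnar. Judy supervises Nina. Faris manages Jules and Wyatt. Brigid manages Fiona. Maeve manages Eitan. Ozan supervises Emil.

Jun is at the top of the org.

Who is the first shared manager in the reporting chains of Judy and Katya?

Judy's chain of managers is Wyatt, Faris, Jun. Katya's chain of managers is Jules, Faris, Jun. The first manager that appears in both chains is Faris.

Faris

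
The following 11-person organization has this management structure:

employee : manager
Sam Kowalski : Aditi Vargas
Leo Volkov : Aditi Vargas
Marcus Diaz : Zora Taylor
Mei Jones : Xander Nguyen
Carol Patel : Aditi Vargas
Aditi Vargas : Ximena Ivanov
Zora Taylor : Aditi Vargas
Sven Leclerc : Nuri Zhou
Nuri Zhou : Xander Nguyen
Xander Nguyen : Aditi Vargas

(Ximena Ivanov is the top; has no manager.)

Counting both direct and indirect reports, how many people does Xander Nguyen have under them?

3

Xander Nguyen directly manages Nuri Zhou, Mei Jones. Under Nuri Zhou: Sven Leclerc (1). Mei Jones has no reports. So Xander Nguyen's organization is 2 direct reports plus everyone under them: 2 + 1 = 3.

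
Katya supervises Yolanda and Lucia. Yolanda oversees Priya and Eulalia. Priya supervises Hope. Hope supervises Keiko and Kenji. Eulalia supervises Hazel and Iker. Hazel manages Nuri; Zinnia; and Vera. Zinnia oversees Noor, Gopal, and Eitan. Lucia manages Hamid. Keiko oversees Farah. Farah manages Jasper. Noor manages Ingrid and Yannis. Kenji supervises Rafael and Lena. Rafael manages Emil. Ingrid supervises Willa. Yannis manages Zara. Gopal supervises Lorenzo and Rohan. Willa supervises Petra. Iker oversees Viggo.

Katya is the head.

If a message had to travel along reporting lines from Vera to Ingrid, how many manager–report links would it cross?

4

Vera is 1 level below Hazel, and Ingrid is 3 levels below Hazel (their lowest common manager). The shortest path runs up from Vera to Hazel and back down to Ingrid: 1 + 3 = 4 links.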